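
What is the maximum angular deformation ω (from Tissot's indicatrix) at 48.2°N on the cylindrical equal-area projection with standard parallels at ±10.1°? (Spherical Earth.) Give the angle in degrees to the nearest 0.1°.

Cylindrical equal-area (φ₀ = 10.1°): h = cos φ / cos 10.1° along meridians, k = cos 10.1° / cos φ along parallels; h·k = 1.
At 48.2°: h = 0.6770, k = 1.477; principal scales a = 1.477, b = 0.6770.
sin(ω/2) = (a − b)/(a + b) = 0.8000/2.154 = 0.3714, so ω = 2 arcsin(0.3714) ≈ 43.6°.

43.6°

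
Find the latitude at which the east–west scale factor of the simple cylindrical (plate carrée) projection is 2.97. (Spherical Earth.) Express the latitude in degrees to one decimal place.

Plate carrée: h = 1, k = sec φ along parallels.
sec φ = 2.97  ⇒  cos φ = 0.3367  ⇒  φ ≈ 70.3°.

70.3°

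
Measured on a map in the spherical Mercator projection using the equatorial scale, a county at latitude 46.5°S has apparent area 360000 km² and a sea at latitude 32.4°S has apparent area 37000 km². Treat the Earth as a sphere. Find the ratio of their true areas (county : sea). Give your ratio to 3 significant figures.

6.47

Since Mercator area scale is 1/cos²φ, the true area equals the apparent area multiplied by cos²φ.
True area of county: 360000 × cos²(46.5°) = 360000 × 0.4738 = 170600 km².
True area of sea: 37000 × cos²(32.4°) = 37000 × 0.7129 = 26380 km².
Ratio = 170600 / 26380 ≈ 6.47.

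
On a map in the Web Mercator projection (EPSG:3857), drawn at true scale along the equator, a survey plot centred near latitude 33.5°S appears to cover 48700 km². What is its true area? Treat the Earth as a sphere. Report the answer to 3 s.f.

The Mercator projection is conformal; its linear scale factor is the same in every direction and equals sec φ = 1/cos φ.
Areal scale = k² = sec²φ = 1/cos²(33.5°) = 1/0.8339² = 1.438.
True area = apparent / (areal scale) = 48700 / 1.438 ≈ 33900 km².

33900 km²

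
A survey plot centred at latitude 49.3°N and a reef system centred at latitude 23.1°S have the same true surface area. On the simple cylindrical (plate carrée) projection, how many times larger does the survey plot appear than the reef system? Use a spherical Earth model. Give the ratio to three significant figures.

For the equirectangular projection with φ₀ = 0 (plate carrée), h = 1 along meridians and k = sec φ along parallels.
Areal scale at 49.3°: h·k = 1.000 × 1.534 = 1.534.
Areal scale at 23.1°: h·k = 1.000 × 1.087 = 1.087.
Ratio = 1.534/1.087 ≈ 1.41.

1.41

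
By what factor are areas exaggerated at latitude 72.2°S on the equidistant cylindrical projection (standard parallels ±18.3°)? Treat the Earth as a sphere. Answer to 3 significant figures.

In the equirectangular projection with standard parallel φ₀ = 18.3° (x = Rλ cos φ₀, y = Rφ), meridians are true-scale (h = 1) and the parallel scale is k = cos φ₀ / cos φ.
Areal scale = h·k = 1 × cos φ₀ / cos φ; at 72.2°, h = 1.000, k = 3.106, so h·k = 3.106.

3.11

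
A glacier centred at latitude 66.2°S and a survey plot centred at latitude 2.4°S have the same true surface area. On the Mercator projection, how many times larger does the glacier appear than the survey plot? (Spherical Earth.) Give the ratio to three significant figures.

6.13

Mercator is conformal with k = sec φ, so areal scale = k² = sec²φ.
At 66.2°: sec²(66.2°) = 1/0.4035² = 6.141.
At 2.4°: sec²(2.4°) = 1/0.9991² = 1.002.
Ratio = 6.141/1.002 = cos²(2.4°)/cos²(66.2°) ≈ 6.13.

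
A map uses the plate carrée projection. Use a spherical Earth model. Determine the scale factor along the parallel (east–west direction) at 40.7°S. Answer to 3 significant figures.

1.32

In the plate carrée (x = Rλ, y = Rφ), meridians are true-scale (h = 1) and parallels are stretched by k = sec φ.
k = 1/cos 40.7° = 1/0.7581 = 1.319.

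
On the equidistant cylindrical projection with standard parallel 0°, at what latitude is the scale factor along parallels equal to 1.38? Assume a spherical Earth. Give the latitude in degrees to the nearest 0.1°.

Plate carrée: h = 1, k = sec φ along parallels.
sec φ = 1.38  ⇒  cos φ = 0.7246  ⇒  φ ≈ 43.6°.

43.6°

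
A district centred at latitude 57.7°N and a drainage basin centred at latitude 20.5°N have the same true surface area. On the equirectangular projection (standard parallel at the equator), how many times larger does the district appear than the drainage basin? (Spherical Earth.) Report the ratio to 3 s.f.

1.75

For the equirectangular projection with φ₀ = 0 (plate carrée), h = 1 along meridians and k = sec φ along parallels.
Areal scale at 57.7°: h·k = 1.000 × 1.871 = 1.871.
Areal scale at 20.5°: h·k = 1.000 × 1.068 = 1.068.
Ratio = 1.871/1.068 ≈ 1.75.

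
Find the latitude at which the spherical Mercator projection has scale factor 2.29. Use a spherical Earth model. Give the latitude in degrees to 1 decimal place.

Mercator scale is k = sec φ = 1/cos φ.
1/cos φ = 2.29  ⇒  cos φ = 0.4367  ⇒  φ = arccos(0.4367) ≈ 64.1°.

64.1°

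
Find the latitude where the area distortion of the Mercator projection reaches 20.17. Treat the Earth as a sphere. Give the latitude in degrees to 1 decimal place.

Mercator areal scale is sec²φ.
sec²φ = 20.17  ⇒  cos²φ = 0.04958  ⇒  cos φ = 0.2227.
φ = arccos(0.2227) ≈ 77.1°.

77.1°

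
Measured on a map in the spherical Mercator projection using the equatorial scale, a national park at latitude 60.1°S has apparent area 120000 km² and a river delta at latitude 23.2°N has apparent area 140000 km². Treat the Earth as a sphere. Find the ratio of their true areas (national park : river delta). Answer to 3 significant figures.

Mercator's areal exaggeration is sec²φ; hence true area = (apparent area) · cos²φ.
True area of national park: 120000 × cos²(60.1°) = 120000 × 0.2485 = 29820 km².
True area of river delta: 140000 × cos²(23.2°) = 140000 × 0.8448 = 118300 km².
Ratio = 29820 / 118300 ≈ 0.252.

0.252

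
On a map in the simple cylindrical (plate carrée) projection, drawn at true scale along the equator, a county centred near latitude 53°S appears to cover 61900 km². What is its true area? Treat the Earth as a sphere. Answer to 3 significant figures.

37300 km²

In the plate carrée (x = Rλ, y = Rφ), meridians are true-scale (h = 1) and parallels are stretched by k = sec φ.
Areal scale = h·k = 1 × sec φ; at 53°, h = 1.000, k = 1.662, so h·k = 1.662.
True area = apparent / (areal scale) = 61900 / 1.662 ≈ 37300 km².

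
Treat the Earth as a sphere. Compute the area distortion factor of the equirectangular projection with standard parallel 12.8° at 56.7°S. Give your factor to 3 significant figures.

With standard parallel φ₀ = 12.8°, the equirectangular projection gives x = Rλ cos φ₀, y = Rφ, so h = 1 and k = cos 12.8° / cos φ.
Areal scale = h·k = 1 × cos φ₀ / cos φ; at 56.7°, h = 1.000, k = 1.776, so h·k = 1.776.

1.78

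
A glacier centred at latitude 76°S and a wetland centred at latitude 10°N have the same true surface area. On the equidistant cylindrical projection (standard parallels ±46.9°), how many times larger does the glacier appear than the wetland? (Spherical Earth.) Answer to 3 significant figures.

In the equirectangular projection with standard parallel φ₀ = 46.9° (x = Rλ cos φ₀, y = Rφ), meridians are true-scale (h = 1) and the parallel scale is k = cos φ₀ / cos φ.
Areal scale at 76°: h·k = 1.000 × 2.824 = 2.824.
Areal scale at 10°: h·k = 1.000 × 0.6938 = 0.6938.
Ratio = 2.824/0.6938 ≈ 4.07.

4.07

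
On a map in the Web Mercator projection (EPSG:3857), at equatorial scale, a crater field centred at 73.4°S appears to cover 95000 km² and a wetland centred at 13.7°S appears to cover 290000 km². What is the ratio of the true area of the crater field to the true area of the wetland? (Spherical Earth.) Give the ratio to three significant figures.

On Mercator the areal scale is sec²φ, so true area = apparent × cos²φ.
True area of crater field: 95000 × cos²(73.4°) = 95000 × 0.08162 = 7754 km².
True area of wetland: 290000 × cos²(13.7°) = 290000 × 0.9439 = 273700 km².
Ratio = 7754 / 273700 ≈ 0.0283.

0.0283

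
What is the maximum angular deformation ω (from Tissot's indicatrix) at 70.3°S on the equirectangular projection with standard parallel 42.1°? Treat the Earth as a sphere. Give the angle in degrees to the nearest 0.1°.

The equidistant cylindrical projection with φ₀ = 42.1° has h = 1 (meridians true) and k = cos φ₀ / cos φ along parallels.
At 70.3°: h = 1.000, k = 2.201; principal scales a = 2.201, b = 1.000.
sin(ω/2) = (a − b)/(a + b) = 1.201/3.201 = 0.3752, so ω = 2 arcsin(0.3752) ≈ 44.1°.

44.1°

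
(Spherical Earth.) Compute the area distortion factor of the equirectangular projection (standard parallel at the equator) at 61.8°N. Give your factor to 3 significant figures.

2.12

Plate carrée maps x = Rλ, y = Rφ. The meridian scale is h = 1 and the parallel scale is k = 1/cos φ = sec φ.
Areal scale = h·k = 1 × sec φ; at 61.8°, h = 1.000, k = 2.116, so h·k = 2.116.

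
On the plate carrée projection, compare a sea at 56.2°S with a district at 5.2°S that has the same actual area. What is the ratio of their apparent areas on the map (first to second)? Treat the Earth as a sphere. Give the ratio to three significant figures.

1.79

Plate carrée maps x = Rλ, y = Rφ. The meridian scale is h = 1 and the parallel scale is k = 1/cos φ = sec φ.
Areal scale at 56.2°: h·k = 1.000 × 1.798 = 1.798.
Areal scale at 5.2°: h·k = 1.000 × 1.004 = 1.004.
Ratio = 1.798/1.004 ≈ 1.79.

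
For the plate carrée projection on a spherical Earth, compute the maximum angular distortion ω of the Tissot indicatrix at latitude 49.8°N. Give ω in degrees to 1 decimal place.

In the plate carrée (x = Rλ, y = Rφ), meridians are true-scale (h = 1) and parallels are stretched by k = sec φ.
At 49.8°: h = 1.000, k = 1.549; principal scales a = 1.549, b = 1.000.
sin(ω/2) = (a − b)/(a + b) = 0.5493/2.549 = 0.2155, so ω = 2 arcsin(0.2155) ≈ 24.9°.

24.9°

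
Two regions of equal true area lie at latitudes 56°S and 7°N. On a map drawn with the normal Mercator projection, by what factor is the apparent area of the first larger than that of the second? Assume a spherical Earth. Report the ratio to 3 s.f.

On Mercator, area is exaggerated by sec²φ = 1/cos²φ.
At 56°: sec²(56°) = 1/0.5592² = 3.198.
At 7°: sec²(7°) = 1/0.9925² = 1.015.
Ratio = 3.198/1.015 = cos²(7°)/cos²(56°) ≈ 3.15.

3.15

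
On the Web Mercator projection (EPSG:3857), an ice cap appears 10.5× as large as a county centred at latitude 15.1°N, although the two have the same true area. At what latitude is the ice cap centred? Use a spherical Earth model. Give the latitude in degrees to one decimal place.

72.7°

On Mercator, (apparent₁)/(apparent₂) = sec²φ₁ / sec²φ₂ when true areas are equal.
cos²φ₂ / cos²φ₁ = 10.5  ⇒  cos φ₁ = cos 15.1° / √10.5 = 0.9655/3.240 = 0.2980.
φ₁ = arccos(0.2980) ≈ 72.7°.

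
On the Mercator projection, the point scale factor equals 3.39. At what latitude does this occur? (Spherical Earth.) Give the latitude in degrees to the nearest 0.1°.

Mercator scale is k = sec φ = 1/cos φ.
1/cos φ = 3.39  ⇒  cos φ = 0.2950  ⇒  φ = arccos(0.2950) ≈ 72.8°.

72.8°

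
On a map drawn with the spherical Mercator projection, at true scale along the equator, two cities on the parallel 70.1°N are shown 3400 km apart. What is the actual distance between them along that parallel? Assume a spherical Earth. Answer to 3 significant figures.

The Mercator projection is conformal; its linear scale factor is the same in every direction and equals sec φ = 1/cos φ.
Along the parallel at 70.1°, map distances are exaggerated by k = sec 70.1° = 2.938.
True distance = 3400 / 2.938 = 3400 × cos 70.1° ≈ 1160 km.

1160 km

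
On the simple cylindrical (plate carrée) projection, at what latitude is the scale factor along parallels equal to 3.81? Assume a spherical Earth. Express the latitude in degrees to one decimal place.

74.8°

Plate carrée: h = 1, k = sec φ along parallels.
sec φ = 3.81  ⇒  cos φ = 0.2625  ⇒  φ ≈ 74.8°.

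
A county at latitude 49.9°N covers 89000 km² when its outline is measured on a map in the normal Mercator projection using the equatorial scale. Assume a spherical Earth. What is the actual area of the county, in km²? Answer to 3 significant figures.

For Mercator, h = k = sec φ (a conformal cylindrical projection has a single point scale, 1/cos φ).
Areal scale = k² = sec²φ = 1/cos²(49.9°) = 1/0.6441² = 2.410.
True area = apparent / (areal scale) = 89000 / 2.410 ≈ 36900 km².

36900 km²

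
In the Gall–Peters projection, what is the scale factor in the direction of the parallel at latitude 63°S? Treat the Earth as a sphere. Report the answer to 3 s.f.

The Gall–Peters projection is cylindrical equal-area with φ₀ = 45°. Cylindrical equal-area (φ₀ = 45°): h = cos φ / cos 45° along meridians, k = cos 45° / cos φ along parallels; h·k = 1.
k = cos 45° / cos 63° = 0.7071/0.4540 = 1.558.

1.56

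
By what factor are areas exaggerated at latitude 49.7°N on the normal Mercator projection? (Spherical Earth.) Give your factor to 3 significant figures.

2.39

Mercator is conformal, so the point scale is isotropic: h = k = sec φ = 1/cos φ.
Areal scale = k² = sec²φ = 1/cos²(49.7°) = 1/0.6468² = 2.390.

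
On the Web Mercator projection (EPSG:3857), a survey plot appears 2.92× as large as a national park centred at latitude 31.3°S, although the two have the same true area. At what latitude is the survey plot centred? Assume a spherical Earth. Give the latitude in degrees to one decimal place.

60.0°

Mercator areal scale is sec²φ, so apparent-area ratio = sec²φ₁ / sec²φ₂ = cos²φ₂ / cos²φ₁.
cos²φ₂ / cos²φ₁ = 2.92  ⇒  cos φ₁ = cos 31.3° / √2.92 = 0.8545/1.709 = 0.5000.
φ₁ = arccos(0.5000) ≈ 60.0°.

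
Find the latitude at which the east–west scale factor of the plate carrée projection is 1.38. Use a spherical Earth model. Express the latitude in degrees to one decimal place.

Plate carrée: h = 1, k = sec φ along parallels.
sec φ = 1.38  ⇒  cos φ = 0.7246  ⇒  φ ≈ 43.6°.

43.6°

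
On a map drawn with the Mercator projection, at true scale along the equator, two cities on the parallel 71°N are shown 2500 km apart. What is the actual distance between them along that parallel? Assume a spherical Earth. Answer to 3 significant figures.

814 km

For Mercator, h = k = sec φ (a conformal cylindrical projection has a single point scale, 1/cos φ).
Along the parallel at 71°, map distances are exaggerated by k = sec 71° = 3.072.
True distance = 2500 / 3.072 = 2500 × cos 71° ≈ 814 km.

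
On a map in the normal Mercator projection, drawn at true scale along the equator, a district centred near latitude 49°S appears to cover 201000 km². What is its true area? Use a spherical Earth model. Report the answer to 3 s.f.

Mercator is conformal, so the point scale is isotropic: h = k = sec φ = 1/cos φ.
Areal scale = k² = sec²φ = 1/cos²(49°) = 1/0.6561² = 2.323.
True area = apparent / (areal scale) = 201000 / 2.323 ≈ 86500 km².

86500 km²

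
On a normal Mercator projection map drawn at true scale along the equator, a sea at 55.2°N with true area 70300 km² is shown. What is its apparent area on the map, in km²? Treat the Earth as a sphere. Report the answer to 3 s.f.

For Mercator, h = k = sec φ (a conformal cylindrical projection has a single point scale, 1/cos φ).
Areal scale = k² = sec²φ = 1/cos²(55.2°) = 1/0.5707² = 3.070.
Apparent area = 70300 × 3.070 ≈ 216000 km².

216000 km²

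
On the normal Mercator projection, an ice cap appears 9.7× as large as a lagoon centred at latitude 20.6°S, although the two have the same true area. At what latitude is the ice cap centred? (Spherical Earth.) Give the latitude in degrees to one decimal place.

For equal true areas on Mercator, apparent areas scale as sec²φ, so the ratio is cos²φ₂ / cos²φ₁.
cos²φ₂ / cos²φ₁ = 9.7  ⇒  cos φ₁ = cos 20.6° / √9.7 = 0.9361/3.114 = 0.3006.
φ₁ = arccos(0.3006) ≈ 72.5°.

72.5°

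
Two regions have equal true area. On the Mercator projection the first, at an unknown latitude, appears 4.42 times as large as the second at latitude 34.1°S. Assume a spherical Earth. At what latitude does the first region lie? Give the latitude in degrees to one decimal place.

66.8°

On Mercator, (apparent₁)/(apparent₂) = sec²φ₁ / sec²φ₂ when true areas are equal.
cos²φ₂ / cos²φ₁ = 4.42  ⇒  cos φ₁ = cos 34.1° / √4.42 = 0.8281/2.102 = 0.3939.
φ₁ = arccos(0.3939) ≈ 66.8°.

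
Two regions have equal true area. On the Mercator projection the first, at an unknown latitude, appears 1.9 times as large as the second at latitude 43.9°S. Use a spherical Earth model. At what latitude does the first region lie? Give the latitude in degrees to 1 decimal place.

On Mercator, (apparent₁)/(apparent₂) = sec²φ₁ / sec²φ₂ when true areas are equal.
cos²φ₂ / cos²φ₁ = 1.9  ⇒  cos φ₁ = cos 43.9° / √1.9 = 0.7206/1.378 = 0.5227.
φ₁ = arccos(0.5227) ≈ 58.5°.

58.5°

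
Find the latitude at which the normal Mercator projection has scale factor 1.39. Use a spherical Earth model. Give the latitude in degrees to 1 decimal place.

44.0°

Mercator scale is k = sec φ = 1/cos φ.
1/cos φ = 1.39  ⇒  cos φ = 0.7194  ⇒  φ = arccos(0.7194) ≈ 44.0°.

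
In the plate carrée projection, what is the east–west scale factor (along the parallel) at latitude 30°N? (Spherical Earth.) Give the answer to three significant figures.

1.15

For the equirectangular projection with φ₀ = 0 (plate carrée), h = 1 along meridians and k = sec φ along parallels.
k = 1/cos 30° = 1/0.8660 = 1.155.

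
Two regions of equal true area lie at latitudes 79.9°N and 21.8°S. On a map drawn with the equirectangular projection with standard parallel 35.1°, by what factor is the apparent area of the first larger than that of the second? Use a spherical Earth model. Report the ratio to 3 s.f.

With standard parallel φ₀ = 35.1°, the equirectangular projection gives x = Rλ cos φ₀, y = Rφ, so h = 1 and k = cos 35.1° / cos φ.
Areal scale at 79.9°: h·k = 1.000 × 4.665 = 4.665.
Areal scale at 21.8°: h·k = 1.000 × 0.8812 = 0.8812.
Ratio = 4.665/0.8812 ≈ 5.29.

5.29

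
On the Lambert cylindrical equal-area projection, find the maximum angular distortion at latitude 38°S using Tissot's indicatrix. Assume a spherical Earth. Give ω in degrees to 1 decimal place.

The Lambert cylindrical equal-area projection is the cylindrical equal-area projection with its standard parallel at the equator (φ₀ = 0). Cylindrical equal-area (φ₀ = 0°): h = cos φ / cos 0° along meridians, k = cos 0° / cos φ along parallels; h·k = 1.
At 38°: h = 0.7880, k = 1.269; principal scales a = 1.269, b = 0.7880.
sin(ω/2) = (a − b)/(a + b) = 0.4810/2.057 = 0.2338, so ω = 2 arcsin(0.2338) ≈ 27.0°.

27.0°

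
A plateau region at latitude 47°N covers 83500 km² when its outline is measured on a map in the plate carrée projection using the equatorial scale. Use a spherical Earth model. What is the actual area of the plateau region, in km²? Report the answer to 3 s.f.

56900 km²

In the plate carrée (x = Rλ, y = Rφ), meridians are true-scale (h = 1) and parallels are stretched by k = sec φ.
Areal scale = h·k = 1 × sec φ; at 47°, h = 1.000, k = 1.466, so h·k = 1.466.
True area = apparent / (areal scale) = 83500 / 1.466 ≈ 56900 km².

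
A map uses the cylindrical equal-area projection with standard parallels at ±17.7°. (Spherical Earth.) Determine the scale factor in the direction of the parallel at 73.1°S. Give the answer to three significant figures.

3.28

Cylindrical equal-area (φ₀ = 17.7°): h = cos φ / cos 17.7° along meridians, k = cos 17.7° / cos φ along parallels; h·k = 1.
k = cos 17.7° / cos 73.1° = 0.9527/0.2907 = 3.277.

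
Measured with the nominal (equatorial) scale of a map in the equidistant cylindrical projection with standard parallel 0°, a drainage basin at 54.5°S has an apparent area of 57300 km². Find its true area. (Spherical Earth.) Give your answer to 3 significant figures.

For the equirectangular projection with φ₀ = 0 (plate carrée), h = 1 along meridians and k = sec φ along parallels.
Areal scale = h·k = 1 × sec φ; at 54.5°, h = 1.000, k = 1.722, so h·k = 1.722.
True area = apparent / (areal scale) = 57300 / 1.722 ≈ 33300 km².

33300 km²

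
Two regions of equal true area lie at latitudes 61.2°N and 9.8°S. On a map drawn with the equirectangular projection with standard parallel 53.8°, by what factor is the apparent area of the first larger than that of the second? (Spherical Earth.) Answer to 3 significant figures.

With standard parallel φ₀ = 53.8°, the equirectangular projection gives x = Rλ cos φ₀, y = Rφ, so h = 1 and k = cos 53.8° / cos φ.
Areal scale at 61.2°: h·k = 1.000 × 1.226 = 1.226.
Areal scale at 9.8°: h·k = 1.000 × 0.5994 = 0.5994.
Ratio = 1.226/0.5994 ≈ 2.05.

2.05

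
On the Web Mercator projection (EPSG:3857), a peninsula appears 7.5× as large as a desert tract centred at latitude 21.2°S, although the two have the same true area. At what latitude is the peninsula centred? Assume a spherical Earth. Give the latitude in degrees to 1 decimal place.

70.1°

On Mercator, (apparent₁)/(apparent₂) = sec²φ₁ / sec²φ₂ when true areas are equal.
cos²φ₂ / cos²φ₁ = 7.5  ⇒  cos φ₁ = cos 21.2° / √7.5 = 0.9323/2.739 = 0.3404.
φ₁ = arccos(0.3404) ≈ 70.1°.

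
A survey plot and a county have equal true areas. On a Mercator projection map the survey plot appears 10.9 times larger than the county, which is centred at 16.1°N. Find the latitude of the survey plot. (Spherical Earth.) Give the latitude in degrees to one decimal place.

For equal true areas on Mercator, apparent areas scale as sec²φ, so the ratio is cos²φ₂ / cos²φ₁.
cos²φ₂ / cos²φ₁ = 10.9  ⇒  cos φ₁ = cos 16.1° / √10.9 = 0.9608/3.302 = 0.2910.
φ₁ = arccos(0.2910) ≈ 73.1°.

73.1°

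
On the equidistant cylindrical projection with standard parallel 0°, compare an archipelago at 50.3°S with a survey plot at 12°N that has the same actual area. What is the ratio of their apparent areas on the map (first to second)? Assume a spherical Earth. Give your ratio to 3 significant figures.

In the plate carrée (x = Rλ, y = Rφ), meridians are true-scale (h = 1) and parallels are stretched by k = sec φ.
Areal scale at 50.3°: h·k = 1.000 × 1.566 = 1.566.
Areal scale at 12°: h·k = 1.000 × 1.022 = 1.022.
Ratio = 1.566/1.022 ≈ 1.53.

1.53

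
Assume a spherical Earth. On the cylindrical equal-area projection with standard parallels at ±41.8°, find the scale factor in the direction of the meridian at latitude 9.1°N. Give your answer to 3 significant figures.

A cylindrical equal-area projection with standard parallel φ₀ has meridian scale h = cos φ / cos φ₀ and parallel scale k = cos φ₀ / cos φ (so areas are preserved, h·k = 1).
h = cos 9.1° / cos 41.8° = 0.9874/0.7455 = 1.325.

1.32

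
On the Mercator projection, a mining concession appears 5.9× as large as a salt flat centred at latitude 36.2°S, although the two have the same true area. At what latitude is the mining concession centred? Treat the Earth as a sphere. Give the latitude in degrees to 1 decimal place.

70.6°

Mercator areal scale is sec²φ, so apparent-area ratio = sec²φ₁ / sec²φ₂ = cos²φ₂ / cos²φ₁.
cos²φ₂ / cos²φ₁ = 5.9  ⇒  cos φ₁ = cos 36.2° / √5.9 = 0.8070/2.429 = 0.3322.
φ₁ = arccos(0.3322) ≈ 70.6°.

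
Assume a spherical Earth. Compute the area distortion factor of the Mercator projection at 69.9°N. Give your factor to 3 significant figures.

For Mercator, h = k = sec φ (a conformal cylindrical projection has a single point scale, 1/cos φ).
Areal scale = k² = sec²φ = 1/cos²(69.9°) = 1/0.3437² = 8.467.

8.47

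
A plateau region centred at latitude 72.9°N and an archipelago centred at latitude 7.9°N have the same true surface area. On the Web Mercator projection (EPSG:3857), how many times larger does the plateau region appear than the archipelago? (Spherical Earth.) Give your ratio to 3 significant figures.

Mercator areal scale is sec²φ.
At 72.9°: sec²(72.9°) = 1/0.2940² = 11.57.
At 7.9°: sec²(7.9°) = 1/0.9905² = 1.019.
Ratio = 11.57/1.019 = cos²(7.9°)/cos²(72.9°) ≈ 11.3.

11.3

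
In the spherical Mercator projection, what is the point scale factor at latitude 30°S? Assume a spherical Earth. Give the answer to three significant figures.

1.15

Mercator is conformal, so the point scale is isotropic: h = k = sec φ = 1/cos φ.
k = 1/cos 30° = 1/0.8660 = 1.155.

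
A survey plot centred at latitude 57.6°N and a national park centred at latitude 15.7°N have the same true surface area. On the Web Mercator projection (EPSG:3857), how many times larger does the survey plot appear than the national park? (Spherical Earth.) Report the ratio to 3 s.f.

On Mercator, area is exaggerated by sec²φ = 1/cos²φ.
At 57.6°: sec²(57.6°) = 1/0.5358² = 3.483.
At 15.7°: sec²(15.7°) = 1/0.9627² = 1.079.
Ratio = 3.483/1.079 = cos²(15.7°)/cos²(57.6°) ≈ 3.23.

3.23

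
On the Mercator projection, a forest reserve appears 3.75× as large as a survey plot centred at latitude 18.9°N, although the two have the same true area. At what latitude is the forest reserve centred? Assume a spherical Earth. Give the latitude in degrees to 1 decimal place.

60.8°

Mercator areal scale is sec²φ, so apparent-area ratio = sec²φ₁ / sec²φ₂ = cos²φ₂ / cos²φ₁.
cos²φ₂ / cos²φ₁ = 3.75  ⇒  cos φ₁ = cos 18.9° / √3.75 = 0.9461/1.936 = 0.4886.
φ₁ = arccos(0.4886) ≈ 60.8°.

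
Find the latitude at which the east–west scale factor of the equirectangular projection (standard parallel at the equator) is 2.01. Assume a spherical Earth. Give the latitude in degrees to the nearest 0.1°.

Plate carrée: h = 1, k = sec φ along parallels.
sec φ = 2.01  ⇒  cos φ = 0.4975  ⇒  φ ≈ 60.2°.

60.2°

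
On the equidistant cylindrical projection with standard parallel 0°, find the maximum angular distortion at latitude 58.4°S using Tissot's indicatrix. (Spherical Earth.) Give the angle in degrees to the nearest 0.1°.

In the plate carrée (x = Rλ, y = Rφ), meridians are true-scale (h = 1) and parallels are stretched by k = sec φ.
At 58.4°: h = 1.000, k = 1.908; principal scales a = 1.908, b = 1.000.
sin(ω/2) = (a − b)/(a + b) = 0.9084/2.908 = 0.3123, so ω = 2 arcsin(0.3123) ≈ 36.4°.

36.4°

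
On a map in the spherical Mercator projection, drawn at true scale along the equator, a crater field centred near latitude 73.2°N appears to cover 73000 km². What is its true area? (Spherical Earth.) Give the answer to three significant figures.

The Mercator projection is conformal; its linear scale factor is the same in every direction and equals sec φ = 1/cos φ.
Areal scale = k² = sec²φ = 1/cos²(73.2°) = 1/0.2890² = 11.97.
True area = apparent / (areal scale) = 73000 / 11.97 ≈ 6100 km².

6100 km²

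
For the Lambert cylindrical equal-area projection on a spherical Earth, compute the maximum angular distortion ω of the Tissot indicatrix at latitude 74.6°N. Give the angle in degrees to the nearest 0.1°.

The Lambert cylindrical equal-area projection is the cylindrical equal-area projection with its standard parallel at the equator (φ₀ = 0). Cylindrical equal-area (φ₀ = 0°): h = cos φ / cos 0° along meridians, k = cos 0° / cos φ along parallels; h·k = 1.
At 74.6°: h = 0.2656, k = 3.766; principal scales a = 3.766, b = 0.2656.
sin(ω/2) = (a − b)/(a + b) = 3.500/4.031 = 0.8683, so ω = 2 arcsin(0.8683) ≈ 120.5°.

120.5°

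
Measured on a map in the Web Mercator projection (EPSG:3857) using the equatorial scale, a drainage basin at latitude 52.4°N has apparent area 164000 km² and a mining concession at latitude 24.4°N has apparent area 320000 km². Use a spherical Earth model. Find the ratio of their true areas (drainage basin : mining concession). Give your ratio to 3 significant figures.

Mercator's areal exaggeration is sec²φ; hence true area = (apparent area) · cos²φ.
True area of drainage basin: 164000 × cos²(52.4°) = 164000 × 0.3723 = 61050 km².
True area of mining concession: 320000 × cos²(24.4°) = 320000 × 0.8293 = 265400 km².
Ratio = 61050 / 265400 ≈ 0.230.

0.230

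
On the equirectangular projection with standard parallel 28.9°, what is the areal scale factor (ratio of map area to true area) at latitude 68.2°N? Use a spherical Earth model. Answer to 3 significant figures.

2.36

With standard parallel φ₀ = 28.9°, the equirectangular projection gives x = Rλ cos φ₀, y = Rφ, so h = 1 and k = cos 28.9° / cos φ.
Areal scale = h·k = 1 × cos φ₀ / cos φ; at 68.2°, h = 1.000, k = 2.357, so h·k = 2.357.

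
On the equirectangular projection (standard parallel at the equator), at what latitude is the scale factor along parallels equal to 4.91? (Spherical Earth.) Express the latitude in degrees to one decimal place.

Plate carrée: h = 1, k = sec φ along parallels.
sec φ = 4.91  ⇒  cos φ = 0.2037  ⇒  φ ≈ 78.2°.

78.2°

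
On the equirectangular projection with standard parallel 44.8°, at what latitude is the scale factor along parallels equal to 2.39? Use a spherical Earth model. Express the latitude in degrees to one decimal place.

With standard parallel φ₀ = 44.8°, the equirectangular projection gives x = Rλ cos φ₀, y = Rφ, so h = 1 and k = cos 44.8° / cos φ.
k = cos φ₀ / cos φ = 2.39  ⇒  cos φ = cos 44.8° / 2.39 = 0.2969.
φ = arccos(0.2969) ≈ 72.7°.

72.7°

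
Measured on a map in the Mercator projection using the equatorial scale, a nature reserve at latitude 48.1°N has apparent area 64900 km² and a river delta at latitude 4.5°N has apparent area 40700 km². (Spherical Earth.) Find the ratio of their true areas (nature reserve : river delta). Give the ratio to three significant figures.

0.716

Mercator's areal exaggeration is sec²φ; hence true area = (apparent area) · cos²φ.
True area of nature reserve: 64900 × cos²(48.1°) = 64900 × 0.4460 = 28950 km².
True area of river delta: 40700 × cos²(4.5°) = 40700 × 0.9938 = 40450 km².
Ratio = 28950 / 40450 ≈ 0.716.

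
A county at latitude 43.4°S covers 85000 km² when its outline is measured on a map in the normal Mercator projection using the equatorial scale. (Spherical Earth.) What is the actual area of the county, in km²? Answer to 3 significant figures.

44900 km²

The Mercator projection is conformal; its linear scale factor is the same in every direction and equals sec φ = 1/cos φ.
Areal scale = k² = sec²φ = 1/cos²(43.4°) = 1/0.7266² = 1.894.
True area = apparent / (areal scale) = 85000 / 1.894 ≈ 44900 km².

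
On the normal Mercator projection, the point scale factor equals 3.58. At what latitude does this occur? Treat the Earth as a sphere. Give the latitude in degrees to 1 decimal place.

Mercator scale is k = sec φ = 1/cos φ.
1/cos φ = 3.58  ⇒  cos φ = 0.2793  ⇒  φ = arccos(0.2793) ≈ 73.8°.

73.8°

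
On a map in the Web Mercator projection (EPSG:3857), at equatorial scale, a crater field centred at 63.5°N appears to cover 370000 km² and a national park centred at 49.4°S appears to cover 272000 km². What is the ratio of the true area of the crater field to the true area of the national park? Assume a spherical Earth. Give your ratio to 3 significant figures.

0.639

On Mercator the areal scale is sec²φ, so true area = apparent × cos²φ.
True area of crater field: 370000 × cos²(63.5°) = 370000 × 0.1991 = 73660 km².
True area of national park: 272000 × cos²(49.4°) = 272000 × 0.4235 = 115200 km².
Ratio = 73660 / 115200 ≈ 0.639.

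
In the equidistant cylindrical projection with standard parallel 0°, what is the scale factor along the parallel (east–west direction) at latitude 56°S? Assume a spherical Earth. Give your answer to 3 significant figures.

In the plate carrée (x = Rλ, y = Rφ), meridians are true-scale (h = 1) and parallels are stretched by k = sec φ.
k = 1/cos 56° = 1/0.5592 = 1.788.

1.79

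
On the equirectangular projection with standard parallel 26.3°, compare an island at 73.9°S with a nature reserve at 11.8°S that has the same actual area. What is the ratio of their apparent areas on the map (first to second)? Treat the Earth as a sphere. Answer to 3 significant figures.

The equidistant cylindrical projection with φ₀ = 26.3° has h = 1 (meridians true) and k = cos φ₀ / cos φ along parallels.
Areal scale at 73.9°: h·k = 1.000 × 3.233 = 3.233.
Areal scale at 11.8°: h·k = 1.000 × 0.9158 = 0.9158.
Ratio = 3.233/0.9158 ≈ 3.53.

3.53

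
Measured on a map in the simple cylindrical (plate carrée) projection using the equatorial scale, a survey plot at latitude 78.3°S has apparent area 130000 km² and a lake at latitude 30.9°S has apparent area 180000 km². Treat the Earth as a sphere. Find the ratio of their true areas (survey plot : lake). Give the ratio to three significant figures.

0.171

On the plate carrée, areal scale = h·k = 1 × sec φ, so true area = apparent × cos φ.
True area of survey plot: 130000 × cos(78.3°) = 130000 × 0.2028 = 26360 km².
True area of lake: 180000 × cos(30.9°) = 180000 × 0.8581 = 154500 km².
Ratio = 26360 / 154500 ≈ 0.171.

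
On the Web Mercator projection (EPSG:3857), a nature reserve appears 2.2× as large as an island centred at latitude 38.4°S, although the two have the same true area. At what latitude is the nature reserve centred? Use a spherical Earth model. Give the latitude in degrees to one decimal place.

On Mercator, (apparent₁)/(apparent₂) = sec²φ₁ / sec²φ₂ when true areas are equal.
cos²φ₂ / cos²φ₁ = 2.2  ⇒  cos φ₁ = cos 38.4° / √2.2 = 0.7837/1.483 = 0.5284.
φ₁ = arccos(0.5284) ≈ 58.1°.

58.1°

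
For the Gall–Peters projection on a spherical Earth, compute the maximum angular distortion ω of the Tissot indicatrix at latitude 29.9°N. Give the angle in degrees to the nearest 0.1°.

Gall–Peters is a cylindrical equal-area projection with standard parallels at ±45°. A cylindrical equal-area projection with standard parallel φ₀ has meridian scale h = cos φ / cos φ₀ and parallel scale k = cos φ₀ / cos φ (so areas are preserved, h·k = 1).
At 29.9°: h = 1.226, k = 0.8157; principal scales a = 1.226, b = 0.8157.
sin(ω/2) = (a − b)/(a + b) = 0.4103/2.042 = 0.2010, so ω = 2 arcsin(0.2010) ≈ 23.2°.

23.2°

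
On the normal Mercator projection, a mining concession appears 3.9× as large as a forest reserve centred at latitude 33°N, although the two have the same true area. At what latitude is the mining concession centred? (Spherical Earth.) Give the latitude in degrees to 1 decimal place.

64.9°

For equal true areas on Mercator, apparent areas scale as sec²φ, so the ratio is cos²φ₂ / cos²φ₁.
cos²φ₂ / cos²φ₁ = 3.9  ⇒  cos φ₁ = cos 33° / √3.9 = 0.8387/1.975 = 0.4247.
φ₁ = arccos(0.4247) ≈ 64.9°.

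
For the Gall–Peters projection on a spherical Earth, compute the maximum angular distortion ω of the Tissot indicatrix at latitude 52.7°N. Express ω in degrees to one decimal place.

Gall–Peters is a cylindrical equal-area projection with standard parallels at ±45°. Cylindrical equal-area (φ₀ = 45°): h = cos φ / cos 45° along meridians, k = cos 45° / cos φ along parallels; h·k = 1.
At 52.7°: h = 0.8570, k = 1.167; principal scales a = 1.167, b = 0.8570.
sin(ω/2) = (a − b)/(a + b) = 0.3099/2.024 = 0.1531, so ω = 2 arcsin(0.1531) ≈ 17.6°.

17.6°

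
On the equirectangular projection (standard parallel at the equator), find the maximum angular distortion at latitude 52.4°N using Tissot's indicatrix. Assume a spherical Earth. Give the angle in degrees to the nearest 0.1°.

28.0°

In the plate carrée (x = Rλ, y = Rφ), meridians are true-scale (h = 1) and parallels are stretched by k = sec φ.
At 52.4°: h = 1.000, k = 1.639; principal scales a = 1.639, b = 1.000.
sin(ω/2) = (a − b)/(a + b) = 0.6390/2.639 = 0.2421, so ω = 2 arcsin(0.2421) ≈ 28.0°.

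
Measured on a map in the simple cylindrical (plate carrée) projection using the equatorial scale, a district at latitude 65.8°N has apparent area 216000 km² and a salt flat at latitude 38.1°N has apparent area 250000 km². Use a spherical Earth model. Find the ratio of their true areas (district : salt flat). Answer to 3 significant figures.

0.450

On the plate carrée, areal scale = h·k = 1 × sec φ, so true area = apparent × cos φ.
True area of district: 216000 × cos(65.8°) = 216000 × 0.4099 = 88540 km².
True area of salt flat: 250000 × cos(38.1°) = 250000 × 0.7869 = 196700 km².
Ratio = 88540 / 196700 ≈ 0.450.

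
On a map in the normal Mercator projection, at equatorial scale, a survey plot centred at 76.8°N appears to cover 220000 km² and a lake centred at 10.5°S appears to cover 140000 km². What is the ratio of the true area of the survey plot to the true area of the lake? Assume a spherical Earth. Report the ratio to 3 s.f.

0.0848

Since Mercator area scale is 1/cos²φ, the true area equals the apparent area multiplied by cos²φ.
True area of survey plot: 220000 × cos²(76.8°) = 220000 × 0.05214 = 11470 km².
True area of lake: 140000 × cos²(10.5°) = 140000 × 0.9668 = 135400 km².
Ratio = 11470 / 135400 ≈ 0.0848.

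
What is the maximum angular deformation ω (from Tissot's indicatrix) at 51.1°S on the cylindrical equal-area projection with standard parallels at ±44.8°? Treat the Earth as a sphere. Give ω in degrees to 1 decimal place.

14.0°

For cylindrical equal-area with standard parallel φ₀, h = cos φ / cos φ₀ and k = cos φ₀ / cos φ, so h·k = 1.
At 51.1°: h = 0.8850, k = 1.130; principal scales a = 1.130, b = 0.8850.
sin(ω/2) = (a − b)/(a + b) = 0.2450/2.015 = 0.1216, so ω = 2 arcsin(0.1216) ≈ 14.0°.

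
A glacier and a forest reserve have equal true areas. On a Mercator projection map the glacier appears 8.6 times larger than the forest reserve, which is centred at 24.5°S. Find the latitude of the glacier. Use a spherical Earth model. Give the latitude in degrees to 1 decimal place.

71.9°

For equal true areas on Mercator, apparent areas scale as sec²φ, so the ratio is cos²φ₂ / cos²φ₁.
cos²φ₂ / cos²φ₁ = 8.6  ⇒  cos φ₁ = cos 24.5° / √8.6 = 0.9100/2.933 = 0.3103.
φ₁ = arccos(0.3103) ≈ 71.9°.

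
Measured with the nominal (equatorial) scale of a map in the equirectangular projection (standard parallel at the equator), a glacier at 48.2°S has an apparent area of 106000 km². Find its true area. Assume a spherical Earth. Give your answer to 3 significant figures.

For the equirectangular projection with φ₀ = 0 (plate carrée), h = 1 along meridians and k = sec φ along parallels.
Areal scale = h·k = 1 × sec φ; at 48.2°, h = 1.000, k = 1.500, so h·k = 1.500.
True area = apparent / (areal scale) = 106000 / 1.500 ≈ 70700 km².

70700 km²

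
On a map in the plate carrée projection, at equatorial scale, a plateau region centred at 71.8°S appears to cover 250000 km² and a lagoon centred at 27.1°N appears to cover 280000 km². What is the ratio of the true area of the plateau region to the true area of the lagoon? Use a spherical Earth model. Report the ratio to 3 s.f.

Plate carrée has h = 1 and k = sec φ, giving areal scale sec φ; true area = (apparent area) · cos φ.
True area of plateau region: 250000 × cos(71.8°) = 250000 × 0.3123 = 78080 km².
True area of lagoon: 280000 × cos(27.1°) = 280000 × 0.8902 = 249300 km².
Ratio = 78080 / 249300 ≈ 0.313.

0.313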